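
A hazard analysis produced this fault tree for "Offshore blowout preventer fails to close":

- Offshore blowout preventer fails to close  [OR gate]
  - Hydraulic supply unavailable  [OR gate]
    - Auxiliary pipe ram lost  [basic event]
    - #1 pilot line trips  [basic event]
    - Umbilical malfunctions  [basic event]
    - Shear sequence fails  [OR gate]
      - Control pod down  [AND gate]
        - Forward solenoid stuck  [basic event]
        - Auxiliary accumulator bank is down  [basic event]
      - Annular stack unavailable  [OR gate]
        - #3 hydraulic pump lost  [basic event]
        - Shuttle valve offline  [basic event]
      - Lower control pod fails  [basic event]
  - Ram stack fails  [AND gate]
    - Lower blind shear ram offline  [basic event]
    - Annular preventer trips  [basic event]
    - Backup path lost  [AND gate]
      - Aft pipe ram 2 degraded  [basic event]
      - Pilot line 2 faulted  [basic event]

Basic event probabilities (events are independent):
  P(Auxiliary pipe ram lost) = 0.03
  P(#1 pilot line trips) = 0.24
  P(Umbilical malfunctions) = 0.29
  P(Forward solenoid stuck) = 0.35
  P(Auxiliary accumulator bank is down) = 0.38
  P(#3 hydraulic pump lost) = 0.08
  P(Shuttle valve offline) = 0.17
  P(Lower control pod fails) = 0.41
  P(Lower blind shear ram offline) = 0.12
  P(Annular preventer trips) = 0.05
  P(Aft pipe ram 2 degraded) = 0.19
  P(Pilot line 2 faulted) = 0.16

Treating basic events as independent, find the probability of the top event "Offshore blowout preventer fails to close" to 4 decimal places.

P(Control pod down) [AND] = 0.35 × 0.38 = 0.133000
P(Annular stack unavailable) [OR] = 1 − (1−0.08) × (1−0.17) = 0.236400
P(Shear sequence fails) [OR] = 1 − (1−0.133000) × (1−0.236400) × (1−0.41) = 0.609396
P(Hydraulic supply unavailable) [OR] = 1 − (1−0.03) × (1−0.24) × (1−0.29) × (1−0.609396) = 0.795553
P(Backup path lost) [AND] = 0.19 × 0.16 = 0.030400
P(Ram stack fails) [AND] = 0.12 × 0.05 × 0.030400 = 0.000182
P(Offshore blowout preventer fails to close) [OR] = 1 − (1−0.795553) × (1−0.000182) = 0.795590
Rounded to 4 decimal places: P(Offshore blowout preventer fails to close) ≈ 0.7956.

0.7956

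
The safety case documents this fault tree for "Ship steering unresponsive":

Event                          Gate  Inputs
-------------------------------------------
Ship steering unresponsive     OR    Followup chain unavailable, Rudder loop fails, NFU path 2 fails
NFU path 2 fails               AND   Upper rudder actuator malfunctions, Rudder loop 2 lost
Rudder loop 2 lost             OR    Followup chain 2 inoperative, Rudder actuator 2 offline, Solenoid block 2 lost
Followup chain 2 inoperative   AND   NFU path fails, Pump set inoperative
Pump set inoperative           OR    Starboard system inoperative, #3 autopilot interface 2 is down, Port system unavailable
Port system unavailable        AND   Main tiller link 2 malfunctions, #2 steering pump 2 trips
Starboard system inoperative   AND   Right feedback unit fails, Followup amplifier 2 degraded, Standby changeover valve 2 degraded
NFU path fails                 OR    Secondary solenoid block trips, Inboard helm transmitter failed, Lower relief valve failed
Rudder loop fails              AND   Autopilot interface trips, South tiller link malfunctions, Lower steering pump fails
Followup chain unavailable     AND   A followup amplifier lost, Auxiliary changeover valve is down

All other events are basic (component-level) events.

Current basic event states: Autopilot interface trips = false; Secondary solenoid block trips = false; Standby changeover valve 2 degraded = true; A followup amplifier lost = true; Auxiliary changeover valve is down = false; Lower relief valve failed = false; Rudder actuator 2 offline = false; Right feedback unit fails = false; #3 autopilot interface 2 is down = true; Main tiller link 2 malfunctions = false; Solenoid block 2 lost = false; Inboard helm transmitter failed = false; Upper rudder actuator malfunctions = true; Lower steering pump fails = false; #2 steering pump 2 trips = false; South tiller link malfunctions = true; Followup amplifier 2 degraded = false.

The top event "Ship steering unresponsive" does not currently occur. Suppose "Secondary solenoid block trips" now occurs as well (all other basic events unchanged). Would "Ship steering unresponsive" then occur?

Counterfactual: set "Secondary solenoid block trips" to occurred.
Followup chain unavailable [AND]: A followup amplifier lost=occurs, Auxiliary changeover valve is down=not → not all inputs occur → does not occur.
Rudder loop fails [AND]: Autopilot interface trips=not, South tiller link malfunctions=occurs, Lower steering pump fails=not → not all inputs occur → does not occur.
NFU path fails [OR]: Secondary solenoid block trips=occurs, Inboard helm transmitter failed=not, Lower relief valve failed=not → at least one input occurs → occurs.
Starboard system inoperative [AND]: Right feedback unit fails=not, Followup amplifier 2 degraded=not, Standby changeover valve 2 degraded=occurs → not all inputs occur → does not occur.
Port system unavailable [AND]: Main tiller link 2 malfunctions=not, #2 steering pump 2 trips=not → not all inputs occur → does not occur.
Pump set inoperative [OR]: Starboard system inoperative=not, #3 autopilot interface 2 is down=occurs, Port system unavailable=not → at least one input occurs → occurs.
Followup chain 2 inoperative [AND]: NFU path fails=occurs, Pump set inoperative=occurs → all inputs occur → occurs.
Rudder loop 2 lost [OR]: Followup chain 2 inoperative=occurs, Rudder actuator 2 offline=not, Solenoid block 2 lost=not → at least one input occurs → occurs.
NFU path 2 fails [AND]: Upper rudder actuator malfunctions=occurs, Rudder loop 2 lost=occurs → all inputs occur → occurs.
Ship steering unresponsive [OR]: Followup chain unavailable=not, Rudder loop fails=not, NFU path 2 fails=occurs → at least one input occurs → occurs.

Yes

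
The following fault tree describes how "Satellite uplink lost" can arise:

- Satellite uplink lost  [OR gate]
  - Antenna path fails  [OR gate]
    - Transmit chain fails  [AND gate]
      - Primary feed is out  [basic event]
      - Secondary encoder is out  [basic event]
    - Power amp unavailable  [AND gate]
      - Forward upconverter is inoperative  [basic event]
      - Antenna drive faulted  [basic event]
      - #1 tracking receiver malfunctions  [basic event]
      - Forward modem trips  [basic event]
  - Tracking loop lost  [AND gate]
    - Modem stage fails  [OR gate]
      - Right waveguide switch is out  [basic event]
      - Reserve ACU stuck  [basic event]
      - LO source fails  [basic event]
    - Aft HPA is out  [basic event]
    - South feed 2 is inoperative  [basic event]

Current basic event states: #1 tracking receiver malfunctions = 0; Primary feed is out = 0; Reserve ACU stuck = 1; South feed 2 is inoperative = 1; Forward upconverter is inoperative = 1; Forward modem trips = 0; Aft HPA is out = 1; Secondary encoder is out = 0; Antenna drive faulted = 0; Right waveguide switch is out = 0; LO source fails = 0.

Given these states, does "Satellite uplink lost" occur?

Transmit chain fails [AND]: Primary feed is out=not, Secondary encoder is out=not → not all inputs occur → does not occur.
Power amp unavailable [AND]: Forward upconverter is inoperative=occurs, Antenna drive faulted=not, #1 tracking receiver malfunctions=not, Forward modem trips=not → not all inputs occur → does not occur.
Antenna path fails [OR]: Transmit chain fails=not, Power amp unavailable=not → no input occurs → does not occur.
Modem stage fails [OR]: Right waveguide switch is out=not, Reserve ACU stuck=occurs, LO source fails=not → at least one input occurs → occurs.
Tracking loop lost [AND]: Modem stage fails=occurs, Aft HPA is out=occurs, South feed 2 is inoperative=occurs → all inputs occur → occurs.
Satellite uplink lost [OR]: Antenna path fails=not, Tracking loop lost=occurs → at least one input occurs → occurs.

Yes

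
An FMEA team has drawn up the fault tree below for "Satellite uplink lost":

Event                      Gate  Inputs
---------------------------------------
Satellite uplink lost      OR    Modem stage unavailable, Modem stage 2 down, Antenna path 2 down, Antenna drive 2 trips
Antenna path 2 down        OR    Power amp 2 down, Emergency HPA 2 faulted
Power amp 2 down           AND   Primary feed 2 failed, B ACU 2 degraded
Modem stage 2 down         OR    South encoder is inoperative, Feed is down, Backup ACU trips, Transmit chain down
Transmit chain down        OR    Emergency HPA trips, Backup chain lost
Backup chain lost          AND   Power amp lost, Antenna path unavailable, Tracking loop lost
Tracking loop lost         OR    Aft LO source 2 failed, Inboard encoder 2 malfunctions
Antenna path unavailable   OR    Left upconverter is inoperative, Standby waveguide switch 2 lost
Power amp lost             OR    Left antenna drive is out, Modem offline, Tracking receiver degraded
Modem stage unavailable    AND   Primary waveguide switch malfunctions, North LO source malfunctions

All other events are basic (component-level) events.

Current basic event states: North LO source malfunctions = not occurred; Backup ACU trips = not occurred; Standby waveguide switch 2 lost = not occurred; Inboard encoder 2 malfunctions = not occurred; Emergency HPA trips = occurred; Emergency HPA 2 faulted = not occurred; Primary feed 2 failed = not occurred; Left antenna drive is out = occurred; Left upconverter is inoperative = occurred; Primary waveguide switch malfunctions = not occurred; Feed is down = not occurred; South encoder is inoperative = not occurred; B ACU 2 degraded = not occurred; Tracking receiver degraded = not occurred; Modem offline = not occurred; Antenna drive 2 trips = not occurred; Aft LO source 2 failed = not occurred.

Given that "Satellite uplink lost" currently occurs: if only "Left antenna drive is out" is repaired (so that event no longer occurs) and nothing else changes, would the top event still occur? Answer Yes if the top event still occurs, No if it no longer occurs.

Counterfactual: set "Left antenna drive is out" to not occurred.
Modem stage unavailable [AND]: Primary waveguide switch malfunctions=not, North LO source malfunctions=not → not all inputs occur → does not occur.
Power amp lost [OR]: Left antenna drive is out=not, Modem offline=not, Tracking receiver degraded=not → no input occurs → does not occur.
Antenna path unavailable [OR]: Left upconverter is inoperative=occurs, Standby waveguide switch 2 lost=not → at least one input occurs → occurs.
Tracking loop lost [OR]: Aft LO source 2 failed=not, Inboard encoder 2 malfunctions=not → no input occurs → does not occur.
Backup chain lost [AND]: Power amp lost=not, Antenna path unavailable=occurs, Tracking loop lost=not → not all inputs occur → does not occur.
Transmit chain down [OR]: Emergency HPA trips=occurs, Backup chain lost=not → at least one input occurs → occurs.
Modem stage 2 down [OR]: South encoder is inoperative=not, Feed is down=not, Backup ACU trips=not, Transmit chain down=occurs → at least one input occurs → occurs.
Power amp 2 down [AND]: Primary feed 2 failed=not, B ACU 2 degraded=not → not all inputs occur → does not occur.
Antenna path 2 down [OR]: Power amp 2 down=not, Emergency HPA 2 faulted=not → no input occurs → does not occur.
Satellite uplink lost [OR]: Modem stage unavailable=not, Modem stage 2 down=occurs, Antenna path 2 down=not, Antenna drive 2 trips=not → at least one input occurs → occurs.

Yes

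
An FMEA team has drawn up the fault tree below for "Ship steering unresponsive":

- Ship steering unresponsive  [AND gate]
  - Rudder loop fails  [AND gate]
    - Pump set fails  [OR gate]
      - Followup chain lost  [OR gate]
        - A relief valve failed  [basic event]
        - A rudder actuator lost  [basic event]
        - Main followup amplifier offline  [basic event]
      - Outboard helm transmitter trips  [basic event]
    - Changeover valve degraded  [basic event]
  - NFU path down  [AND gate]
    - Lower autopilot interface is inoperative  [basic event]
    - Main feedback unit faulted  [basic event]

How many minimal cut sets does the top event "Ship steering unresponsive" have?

4

Followup chain lost [OR]: union of children's cut sets → 3 cut set(s).
Pump set fails [OR]: union of children's cut sets → 4 cut set(s).
Rudder loop fails [AND]: one cut set from each child combined → 4 × 1 = 4 cut set(s).
NFU path down [AND]: one cut set from each child combined → 1 × 1 = 1 cut set(s).
Ship steering unresponsive [AND]: one cut set from each child combined → 4 × 1 = 4 cut set(s).
Minimal cut sets: {A relief valve failed, Changeover valve degraded, Lower autopilot interface is inoperative, Main feedback unit faulted}; {A rudder actuator lost, Changeover valve degraded, Lower autopilot interface is inoperative, Main feedback unit faulted}; {Changeover valve degraded, Lower autopilot interface is inoperative, Main feedback unit faulted, Main followup amplifier offline}; {Changeover valve degraded, Lower autopilot interface is inoperative, Main feedback unit faulted, Outboard helm transmitter trips}.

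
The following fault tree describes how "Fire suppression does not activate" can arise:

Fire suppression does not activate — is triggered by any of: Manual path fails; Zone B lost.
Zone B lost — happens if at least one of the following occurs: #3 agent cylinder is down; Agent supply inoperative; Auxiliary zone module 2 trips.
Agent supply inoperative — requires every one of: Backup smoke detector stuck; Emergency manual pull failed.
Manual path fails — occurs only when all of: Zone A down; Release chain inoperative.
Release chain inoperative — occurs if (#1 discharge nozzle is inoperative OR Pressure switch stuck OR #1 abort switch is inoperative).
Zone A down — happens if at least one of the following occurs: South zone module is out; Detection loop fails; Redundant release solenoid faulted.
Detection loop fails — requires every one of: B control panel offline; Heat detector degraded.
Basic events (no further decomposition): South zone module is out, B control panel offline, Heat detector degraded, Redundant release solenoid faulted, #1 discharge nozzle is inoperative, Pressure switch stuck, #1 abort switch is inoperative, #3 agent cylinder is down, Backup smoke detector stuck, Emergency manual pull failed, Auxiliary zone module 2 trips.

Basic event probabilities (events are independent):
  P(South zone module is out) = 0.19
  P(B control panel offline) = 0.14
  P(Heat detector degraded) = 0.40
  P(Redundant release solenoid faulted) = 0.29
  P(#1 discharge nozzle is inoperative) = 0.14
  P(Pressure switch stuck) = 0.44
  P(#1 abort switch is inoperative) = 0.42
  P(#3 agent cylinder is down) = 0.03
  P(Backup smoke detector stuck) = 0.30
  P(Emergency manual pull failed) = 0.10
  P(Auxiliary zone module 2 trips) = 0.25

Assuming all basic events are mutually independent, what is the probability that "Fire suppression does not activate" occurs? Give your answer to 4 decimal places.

0.5268

P(Detection loop fails) [AND] = 0.14 × 0.40 = 0.056000
P(Zone A down) [OR] = 1 − (1−0.19) × (1−0.056000) × (1−0.29) = 0.457106
P(Release chain inoperative) [OR] = 1 − (1−0.14) × (1−0.44) × (1−0.42) = 0.720672
P(Manual path fails) [AND] = 0.457106 × 0.720672 = 0.329423
P(Agent supply inoperative) [AND] = 0.30 × 0.10 = 0.030000
P(Zone B lost) [OR] = 1 − (1−0.03) × (1−0.030000) × (1−0.25) = 0.294325
P(Fire suppression does not activate) [OR] = 1 − (1−0.329423) × (1−0.294325) = 0.526791
Rounded to 4 decimal places: P(Fire suppression does not activate) ≈ 0.5268.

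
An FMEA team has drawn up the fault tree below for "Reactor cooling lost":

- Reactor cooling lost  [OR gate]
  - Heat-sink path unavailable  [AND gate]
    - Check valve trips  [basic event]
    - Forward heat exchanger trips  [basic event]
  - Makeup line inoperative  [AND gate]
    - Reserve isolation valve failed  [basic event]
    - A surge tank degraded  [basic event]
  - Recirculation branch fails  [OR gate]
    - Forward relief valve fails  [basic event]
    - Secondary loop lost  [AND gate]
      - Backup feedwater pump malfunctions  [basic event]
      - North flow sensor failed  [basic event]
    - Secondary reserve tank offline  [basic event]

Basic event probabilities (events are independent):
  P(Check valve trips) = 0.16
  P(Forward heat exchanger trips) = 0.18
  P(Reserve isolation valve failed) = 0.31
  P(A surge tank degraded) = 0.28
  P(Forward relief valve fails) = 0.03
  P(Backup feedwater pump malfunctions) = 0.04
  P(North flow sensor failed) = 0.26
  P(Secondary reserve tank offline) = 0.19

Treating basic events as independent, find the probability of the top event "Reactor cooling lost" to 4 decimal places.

P(Heat-sink path unavailable) [AND] = 0.16 × 0.18 = 0.028800
P(Makeup line inoperative) [AND] = 0.31 × 0.28 = 0.086800
P(Secondary loop lost) [AND] = 0.04 × 0.26 = 0.010400
P(Recirculation branch fails) [OR] = 1 − (1−0.03) × (1−0.010400) × (1−0.19) = 0.222471
P(Reactor cooling lost) [OR] = 1 − (1−0.028800) × (1−0.086800) × (1−0.222471) = 0.310410
Rounded to 4 decimal places: P(Reactor cooling lost) ≈ 0.3104.

0.3104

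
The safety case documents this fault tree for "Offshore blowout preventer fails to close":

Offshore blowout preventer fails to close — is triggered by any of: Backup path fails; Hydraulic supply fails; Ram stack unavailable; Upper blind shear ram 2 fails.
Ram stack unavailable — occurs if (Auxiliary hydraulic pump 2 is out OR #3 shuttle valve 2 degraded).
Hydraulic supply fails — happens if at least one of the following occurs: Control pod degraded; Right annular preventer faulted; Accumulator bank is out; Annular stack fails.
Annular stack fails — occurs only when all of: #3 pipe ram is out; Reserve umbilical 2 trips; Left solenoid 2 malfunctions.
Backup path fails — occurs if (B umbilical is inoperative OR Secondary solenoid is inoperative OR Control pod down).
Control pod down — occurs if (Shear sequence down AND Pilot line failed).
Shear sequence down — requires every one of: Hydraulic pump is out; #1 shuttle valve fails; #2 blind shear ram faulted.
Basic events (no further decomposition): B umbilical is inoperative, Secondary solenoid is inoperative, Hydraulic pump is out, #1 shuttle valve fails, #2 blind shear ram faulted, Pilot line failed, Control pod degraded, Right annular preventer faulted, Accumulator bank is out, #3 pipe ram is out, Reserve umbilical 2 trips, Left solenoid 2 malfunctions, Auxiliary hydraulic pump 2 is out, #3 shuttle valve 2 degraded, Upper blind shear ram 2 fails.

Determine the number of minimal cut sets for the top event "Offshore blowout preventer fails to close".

Shear sequence down [AND]: one cut set from each child combined → 1 × 1 × 1 = 1 cut set(s).
Control pod down [AND]: one cut set from each child combined → 1 × 1 = 1 cut set(s).
Backup path fails [OR]: union of children's cut sets → 3 cut set(s).
Annular stack fails [AND]: one cut set from each child combined → 1 × 1 × 1 = 1 cut set(s).
Hydraulic supply fails [OR]: union of children's cut sets → 4 cut set(s).
Ram stack unavailable [OR]: union of children's cut sets → 2 cut set(s).
Offshore blowout preventer fails to close [OR]: union of children's cut sets → 10 cut set(s).
Minimal cut sets: {B umbilical is inoperative}; {Secondary solenoid is inoperative}; {#1 shuttle valve fails, #2 blind shear ram faulted, Hydraulic pump is out, Pilot line failed}; {Control pod degraded}; {Right annular preventer faulted}; {Accumulator bank is out}; {#3 pipe ram is out, Left solenoid 2 malfunctions, Reserve umbilical 2 trips}; {Auxiliary hydraulic pump 2 is out}; {#3 shuttle valve 2 degraded}; {Upper blind shear ram 2 fails}.

10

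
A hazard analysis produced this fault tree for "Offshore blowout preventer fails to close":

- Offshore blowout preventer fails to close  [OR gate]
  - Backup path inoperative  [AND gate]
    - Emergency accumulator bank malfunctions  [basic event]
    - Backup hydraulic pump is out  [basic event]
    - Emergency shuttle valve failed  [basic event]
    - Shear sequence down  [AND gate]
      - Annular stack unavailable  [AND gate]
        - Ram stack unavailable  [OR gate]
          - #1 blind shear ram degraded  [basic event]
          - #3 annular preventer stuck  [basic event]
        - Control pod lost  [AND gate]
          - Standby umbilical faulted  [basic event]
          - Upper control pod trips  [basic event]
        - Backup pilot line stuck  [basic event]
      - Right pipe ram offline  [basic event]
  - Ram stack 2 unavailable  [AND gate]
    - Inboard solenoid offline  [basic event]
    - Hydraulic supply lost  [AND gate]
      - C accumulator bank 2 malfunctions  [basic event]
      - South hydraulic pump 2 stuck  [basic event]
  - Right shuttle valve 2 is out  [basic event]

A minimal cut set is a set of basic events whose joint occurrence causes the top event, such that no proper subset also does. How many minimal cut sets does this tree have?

4

Ram stack unavailable [OR]: union of children's cut sets → 2 cut set(s).
Control pod lost [AND]: one cut set from each child combined → 1 × 1 = 1 cut set(s).
Annular stack unavailable [AND]: one cut set from each child combined → 2 × 1 × 1 = 2 cut set(s).
Shear sequence down [AND]: one cut set from each child combined → 2 × 1 = 2 cut set(s).
Backup path inoperative [AND]: one cut set from each child combined → 1 × 1 × 1 × 2 = 2 cut set(s).
Hydraulic supply lost [AND]: one cut set from each child combined → 1 × 1 = 1 cut set(s).
Ram stack 2 unavailable [AND]: one cut set from each child combined → 1 × 1 = 1 cut set(s).
Offshore blowout preventer fails to close [OR]: union of children's cut sets → 4 cut set(s).
Minimal cut sets: {#1 blind shear ram degraded, Backup hydraulic pump is out, Backup pilot line stuck, Emergency accumulator bank malfunctions, Emergency shuttle valve failed, Right pipe ram offline, Standby umbilical faulted, Upper control pod trips}; {#3 annular preventer stuck, Backup hydraulic pump is out, Backup pilot line stuck, Emergency accumulator bank malfunctions, Emergency shuttle valve failed, Right pipe ram offline, Standby umbilical faulted, Upper control pod trips}; {C accumulator bank 2 malfunctions, Inboard solenoid offline, South hydraulic pump 2 stuck}; {Right shuttle valve 2 is out}.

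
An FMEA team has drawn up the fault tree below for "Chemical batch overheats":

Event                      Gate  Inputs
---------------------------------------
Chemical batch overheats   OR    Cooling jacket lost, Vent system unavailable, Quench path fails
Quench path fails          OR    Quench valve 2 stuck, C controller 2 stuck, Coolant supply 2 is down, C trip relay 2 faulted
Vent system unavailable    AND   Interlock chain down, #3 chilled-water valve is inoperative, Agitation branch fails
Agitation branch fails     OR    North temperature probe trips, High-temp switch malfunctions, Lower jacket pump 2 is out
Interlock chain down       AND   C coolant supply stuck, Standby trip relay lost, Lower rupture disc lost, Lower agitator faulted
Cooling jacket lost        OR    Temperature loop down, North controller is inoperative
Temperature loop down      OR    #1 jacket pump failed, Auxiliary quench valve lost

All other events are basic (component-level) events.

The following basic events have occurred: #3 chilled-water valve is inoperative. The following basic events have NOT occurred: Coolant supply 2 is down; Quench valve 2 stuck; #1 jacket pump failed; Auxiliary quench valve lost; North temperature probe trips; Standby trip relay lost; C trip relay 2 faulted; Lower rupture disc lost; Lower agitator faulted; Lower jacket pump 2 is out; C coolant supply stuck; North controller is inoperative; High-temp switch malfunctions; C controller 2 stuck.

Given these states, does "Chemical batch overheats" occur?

Temperature loop down [OR]: #1 jacket pump failed=not, Auxiliary quench valve lost=not → no input occurs → does not occur.
Cooling jacket lost [OR]: Temperature loop down=not, North controller is inoperative=not → no input occurs → does not occur.
Interlock chain down [AND]: C coolant supply stuck=not, Standby trip relay lost=not, Lower rupture disc lost=not, Lower agitator faulted=not → not all inputs occur → does not occur.
Agitation branch fails [OR]: North temperature probe trips=not, High-temp switch malfunctions=not, Lower jacket pump 2 is out=not → no input occurs → does not occur.
Vent system unavailable [AND]: Interlock chain down=not, #3 chilled-water valve is inoperative=occurs, Agitation branch fails=not → not all inputs occur → does not occur.
Quench path fails [OR]: Quench valve 2 stuck=not, C controller 2 stuck=not, Coolant supply 2 is down=not, C trip relay 2 faulted=not → no input occurs → does not occur.
Chemical batch overheats [OR]: Cooling jacket lost=not, Vent system unavailable=not, Quench path fails=not → no input occurs → does not occur.

No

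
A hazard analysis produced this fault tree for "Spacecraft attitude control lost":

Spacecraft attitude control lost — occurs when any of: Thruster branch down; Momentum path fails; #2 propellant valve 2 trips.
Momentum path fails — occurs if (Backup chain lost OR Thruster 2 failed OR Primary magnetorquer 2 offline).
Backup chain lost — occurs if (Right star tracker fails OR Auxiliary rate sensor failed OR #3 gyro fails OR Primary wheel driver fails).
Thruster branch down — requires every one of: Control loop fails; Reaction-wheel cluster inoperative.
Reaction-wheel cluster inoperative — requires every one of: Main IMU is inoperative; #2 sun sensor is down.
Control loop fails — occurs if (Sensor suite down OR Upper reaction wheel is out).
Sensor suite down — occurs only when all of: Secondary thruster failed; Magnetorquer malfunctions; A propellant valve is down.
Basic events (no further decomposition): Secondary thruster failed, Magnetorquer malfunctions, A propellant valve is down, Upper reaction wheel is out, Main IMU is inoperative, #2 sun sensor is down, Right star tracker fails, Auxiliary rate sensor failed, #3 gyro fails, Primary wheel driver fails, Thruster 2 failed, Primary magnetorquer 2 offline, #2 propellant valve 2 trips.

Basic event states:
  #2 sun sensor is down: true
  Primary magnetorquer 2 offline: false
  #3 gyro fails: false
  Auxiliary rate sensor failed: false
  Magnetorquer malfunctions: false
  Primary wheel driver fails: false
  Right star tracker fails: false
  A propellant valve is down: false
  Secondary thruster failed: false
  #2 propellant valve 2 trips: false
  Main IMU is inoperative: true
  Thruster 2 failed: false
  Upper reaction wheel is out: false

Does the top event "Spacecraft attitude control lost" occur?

Sensor suite down [AND]: Secondary thruster failed=not, Magnetorquer malfunctions=not, A propellant valve is down=not → not all inputs occur → does not occur.
Control loop fails [OR]: Sensor suite down=not, Upper reaction wheel is out=not → no input occurs → does not occur.
Reaction-wheel cluster inoperative [AND]: Main IMU is inoperative=occurs, #2 sun sensor is down=occurs → all inputs occur → occurs.
Thruster branch down [AND]: Control loop fails=not, Reaction-wheel cluster inoperative=occurs → not all inputs occur → does not occur.
Backup chain lost [OR]: Right star tracker fails=not, Auxiliary rate sensor failed=not, #3 gyro fails=not, Primary wheel driver fails=not → no input occurs → does not occur.
Momentum path fails [OR]: Backup chain lost=not, Thruster 2 failed=not, Primary magnetorquer 2 offline=not → no input occurs → does not occur.
Spacecraft attitude control lost [OR]: Thruster branch down=not, Momentum path fails=not, #2 propellant valve 2 trips=not → no input occurs → does not occur.

No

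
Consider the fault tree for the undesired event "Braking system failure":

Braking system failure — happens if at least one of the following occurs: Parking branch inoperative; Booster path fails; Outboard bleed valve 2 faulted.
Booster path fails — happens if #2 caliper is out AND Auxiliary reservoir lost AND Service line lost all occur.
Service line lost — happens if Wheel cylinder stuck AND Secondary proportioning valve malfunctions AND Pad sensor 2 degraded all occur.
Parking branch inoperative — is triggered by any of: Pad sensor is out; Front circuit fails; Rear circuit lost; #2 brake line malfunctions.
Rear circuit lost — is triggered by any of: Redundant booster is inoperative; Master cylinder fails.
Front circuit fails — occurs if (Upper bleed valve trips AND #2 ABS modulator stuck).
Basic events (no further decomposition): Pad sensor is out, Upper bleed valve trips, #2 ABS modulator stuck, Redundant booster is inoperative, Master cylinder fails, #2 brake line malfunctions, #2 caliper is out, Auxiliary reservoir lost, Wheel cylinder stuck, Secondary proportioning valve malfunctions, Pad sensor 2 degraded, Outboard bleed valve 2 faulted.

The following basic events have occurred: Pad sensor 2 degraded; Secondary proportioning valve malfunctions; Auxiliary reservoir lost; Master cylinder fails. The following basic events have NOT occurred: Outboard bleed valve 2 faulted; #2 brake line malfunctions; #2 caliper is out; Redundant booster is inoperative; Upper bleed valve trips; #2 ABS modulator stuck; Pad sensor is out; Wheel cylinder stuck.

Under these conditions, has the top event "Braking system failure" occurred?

Front circuit fails [AND]: Upper bleed valve trips=not, #2 ABS modulator stuck=not → not all inputs occur → does not occur.
Rear circuit lost [OR]: Redundant booster is inoperative=not, Master cylinder fails=occurs → at least one input occurs → occurs.
Parking branch inoperative [OR]: Pad sensor is out=not, Front circuit fails=not, Rear circuit lost=occurs, #2 brake line malfunctions=not → at least one input occurs → occurs.
Service line lost [AND]: Wheel cylinder stuck=not, Secondary proportioning valve malfunctions=occurs, Pad sensor 2 degraded=occurs → not all inputs occur → does not occur.
Booster path fails [AND]: #2 caliper is out=not, Auxiliary reservoir lost=occurs, Service line lost=not → not all inputs occur → does not occur.
Braking system failure [OR]: Parking branch inoperative=occurs, Booster path fails=not, Outboard bleed valve 2 faulted=not → at least one input occurs → occurs.

Yes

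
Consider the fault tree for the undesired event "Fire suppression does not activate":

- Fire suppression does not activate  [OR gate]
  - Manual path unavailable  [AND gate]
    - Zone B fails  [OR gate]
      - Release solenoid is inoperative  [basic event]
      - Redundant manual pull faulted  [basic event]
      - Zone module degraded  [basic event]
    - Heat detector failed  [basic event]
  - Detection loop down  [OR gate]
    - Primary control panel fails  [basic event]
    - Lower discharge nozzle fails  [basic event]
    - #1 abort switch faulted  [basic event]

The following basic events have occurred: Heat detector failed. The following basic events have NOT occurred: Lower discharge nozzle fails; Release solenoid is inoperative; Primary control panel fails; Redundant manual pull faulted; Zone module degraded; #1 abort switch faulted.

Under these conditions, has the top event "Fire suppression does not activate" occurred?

Zone B fails [OR]: Release solenoid is inoperative=not, Redundant manual pull faulted=not, Zone module degraded=not → no input occurs → does not occur.
Manual path unavailable [AND]: Zone B fails=not, Heat detector failed=occurs → not all inputs occur → does not occur.
Detection loop down [OR]: Primary control panel fails=not, Lower discharge nozzle fails=not, #1 abort switch faulted=not → no input occurs → does not occur.
Fire suppression does not activate [OR]: Manual path unavailable=not, Detection loop down=not → no input occurs → does not occur.

No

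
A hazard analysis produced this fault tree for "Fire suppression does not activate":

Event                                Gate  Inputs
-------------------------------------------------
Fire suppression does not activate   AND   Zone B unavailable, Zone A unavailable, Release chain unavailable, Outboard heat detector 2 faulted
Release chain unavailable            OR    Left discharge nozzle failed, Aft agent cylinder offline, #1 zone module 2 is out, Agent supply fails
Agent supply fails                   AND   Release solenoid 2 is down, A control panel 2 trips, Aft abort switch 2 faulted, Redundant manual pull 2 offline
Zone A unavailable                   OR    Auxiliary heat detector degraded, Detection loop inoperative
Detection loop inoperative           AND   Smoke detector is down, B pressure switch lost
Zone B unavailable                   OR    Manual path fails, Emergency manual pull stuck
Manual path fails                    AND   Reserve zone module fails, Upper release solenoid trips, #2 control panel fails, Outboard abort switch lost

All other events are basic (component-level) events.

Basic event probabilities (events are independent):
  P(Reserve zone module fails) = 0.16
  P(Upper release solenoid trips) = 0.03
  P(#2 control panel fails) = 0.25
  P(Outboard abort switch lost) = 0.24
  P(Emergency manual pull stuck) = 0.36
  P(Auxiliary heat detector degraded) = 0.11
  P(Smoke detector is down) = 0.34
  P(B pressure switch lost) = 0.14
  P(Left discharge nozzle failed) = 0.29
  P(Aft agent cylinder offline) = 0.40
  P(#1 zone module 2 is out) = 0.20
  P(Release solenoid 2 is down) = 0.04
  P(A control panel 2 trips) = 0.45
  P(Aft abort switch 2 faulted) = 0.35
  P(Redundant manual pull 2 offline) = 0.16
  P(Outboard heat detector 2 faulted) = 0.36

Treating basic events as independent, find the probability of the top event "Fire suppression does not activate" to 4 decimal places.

0.0130

P(Manual path fails) [AND] = 0.16 × 0.03 × 0.25 × 0.24 = 0.000288
P(Zone B unavailable) [OR] = 1 − (1−0.000288) × (1−0.36) = 0.360184
P(Detection loop inoperative) [AND] = 0.34 × 0.14 = 0.047600
P(Zone A unavailable) [OR] = 1 − (1−0.11) × (1−0.047600) = 0.152364
P(Agent supply fails) [AND] = 0.04 × 0.45 × 0.35 × 0.16 = 0.001008
P(Release chain unavailable) [OR] = 1 − (1−0.29) × (1−0.40) × (1−0.20) × (1−0.001008) = 0.659544
P(Fire suppression does not activate) [AND] = 0.360184 × 0.152364 × 0.659544 × 0.36 = 0.013030
Rounded to 4 decimal places: P(Fire suppression does not activate) ≈ 0.0130.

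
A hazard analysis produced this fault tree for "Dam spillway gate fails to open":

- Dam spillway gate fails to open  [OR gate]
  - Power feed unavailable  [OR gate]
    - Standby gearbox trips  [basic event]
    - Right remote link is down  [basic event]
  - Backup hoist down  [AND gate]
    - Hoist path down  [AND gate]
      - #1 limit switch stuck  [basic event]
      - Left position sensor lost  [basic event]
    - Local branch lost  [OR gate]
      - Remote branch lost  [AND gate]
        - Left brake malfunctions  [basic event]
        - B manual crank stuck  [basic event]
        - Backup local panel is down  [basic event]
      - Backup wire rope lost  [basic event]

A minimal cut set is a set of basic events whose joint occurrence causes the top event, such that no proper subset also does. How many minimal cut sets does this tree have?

Power feed unavailable [OR]: union of children's cut sets → 2 cut set(s).
Hoist path down [AND]: one cut set from each child combined → 1 × 1 = 1 cut set(s).
Remote branch lost [AND]: one cut set from each child combined → 1 × 1 × 1 = 1 cut set(s).
Local branch lost [OR]: union of children's cut sets → 2 cut set(s).
Backup hoist down [AND]: one cut set from each child combined → 1 × 2 = 2 cut set(s).
Dam spillway gate fails to open [OR]: union of children's cut sets → 4 cut set(s).
Minimal cut sets: {Standby gearbox trips}; {Right remote link is down}; {#1 limit switch stuck, B manual crank stuck, Backup local panel is down, Left brake malfunctions, Left position sensor lost}; {#1 limit switch stuck, Backup wire rope lost, Left position sensor lost}.

4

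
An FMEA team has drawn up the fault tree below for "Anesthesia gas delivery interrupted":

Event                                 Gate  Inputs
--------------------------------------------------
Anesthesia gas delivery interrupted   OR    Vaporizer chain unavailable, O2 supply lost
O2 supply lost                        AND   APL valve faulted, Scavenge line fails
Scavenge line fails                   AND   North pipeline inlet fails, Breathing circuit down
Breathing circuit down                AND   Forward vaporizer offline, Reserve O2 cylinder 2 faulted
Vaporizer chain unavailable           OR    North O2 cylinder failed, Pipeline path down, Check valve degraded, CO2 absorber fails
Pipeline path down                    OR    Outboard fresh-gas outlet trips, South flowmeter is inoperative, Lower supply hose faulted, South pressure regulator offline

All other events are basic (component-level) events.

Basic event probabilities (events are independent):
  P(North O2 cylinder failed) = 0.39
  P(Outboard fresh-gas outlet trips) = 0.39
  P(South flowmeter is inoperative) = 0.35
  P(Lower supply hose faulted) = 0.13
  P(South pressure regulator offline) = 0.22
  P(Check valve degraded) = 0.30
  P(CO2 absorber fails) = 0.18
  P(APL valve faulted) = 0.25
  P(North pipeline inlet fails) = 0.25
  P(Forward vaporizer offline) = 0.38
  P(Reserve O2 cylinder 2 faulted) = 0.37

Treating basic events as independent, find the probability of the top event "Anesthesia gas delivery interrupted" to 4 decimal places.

P(Pipeline path down) [OR] = 1 − (1−0.39) × (1−0.35) × (1−0.13) × (1−0.22) = 0.730935
P(Vaporizer chain unavailable) [OR] = 1 − (1−0.39) × (1−0.730935) × (1−0.30) × (1−0.18) = 0.905790
P(Breathing circuit down) [AND] = 0.38 × 0.37 = 0.140600
P(Scavenge line fails) [AND] = 0.25 × 0.140600 = 0.035150
P(O2 supply lost) [AND] = 0.25 × 0.035150 = 0.008788
P(Anesthesia gas delivery interrupted) [OR] = 1 − (1−0.905790) × (1−0.008788) = 0.906618
Rounded to 4 decimal places: P(Anesthesia gas delivery interrupted) ≈ 0.9066.

0.9066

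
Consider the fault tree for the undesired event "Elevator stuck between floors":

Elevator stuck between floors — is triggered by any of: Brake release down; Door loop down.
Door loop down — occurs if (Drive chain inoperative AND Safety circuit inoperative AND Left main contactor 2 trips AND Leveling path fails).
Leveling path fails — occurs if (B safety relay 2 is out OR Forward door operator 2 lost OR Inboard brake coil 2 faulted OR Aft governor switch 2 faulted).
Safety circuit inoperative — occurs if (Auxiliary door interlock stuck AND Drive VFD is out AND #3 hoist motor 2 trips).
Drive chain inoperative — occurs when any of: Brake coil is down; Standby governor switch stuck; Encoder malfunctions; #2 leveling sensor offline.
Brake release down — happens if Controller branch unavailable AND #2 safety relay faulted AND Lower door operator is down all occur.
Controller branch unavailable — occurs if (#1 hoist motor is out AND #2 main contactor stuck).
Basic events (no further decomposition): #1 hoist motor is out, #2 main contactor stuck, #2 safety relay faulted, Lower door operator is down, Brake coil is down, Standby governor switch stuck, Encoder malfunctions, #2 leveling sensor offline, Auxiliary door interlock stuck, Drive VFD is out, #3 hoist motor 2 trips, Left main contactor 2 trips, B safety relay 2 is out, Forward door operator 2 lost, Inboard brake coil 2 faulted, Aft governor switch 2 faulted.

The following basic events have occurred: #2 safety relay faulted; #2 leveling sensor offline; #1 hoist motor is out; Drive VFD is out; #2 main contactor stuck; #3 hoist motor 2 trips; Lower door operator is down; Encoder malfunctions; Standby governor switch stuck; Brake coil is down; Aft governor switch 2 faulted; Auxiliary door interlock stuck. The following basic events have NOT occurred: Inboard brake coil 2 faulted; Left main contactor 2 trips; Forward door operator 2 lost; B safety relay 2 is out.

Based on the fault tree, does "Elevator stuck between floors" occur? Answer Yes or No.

Controller branch unavailable [AND]: #1 hoist motor is out=occurs, #2 main contactor stuck=occurs → all inputs occur → occurs.
Brake release down [AND]: Controller branch unavailable=occurs, #2 safety relay faulted=occurs, Lower door operator is down=occurs → all inputs occur → occurs.
Drive chain inoperative [OR]: Brake coil is down=occurs, Standby governor switch stuck=occurs, Encoder malfunctions=occurs, #2 leveling sensor offline=occurs → at least one input occurs → occurs.
Safety circuit inoperative [AND]: Auxiliary door interlock stuck=occurs, Drive VFD is out=occurs, #3 hoist motor 2 trips=occurs → all inputs occur → occurs.
Leveling path fails [OR]: B safety relay 2 is out=not, Forward door operator 2 lost=not, Inboard brake coil 2 faulted=not, Aft governor switch 2 faulted=occurs → at least one input occurs → occurs.
Door loop down [AND]: Drive chain inoperative=occurs, Safety circuit inoperative=occurs, Left main contactor 2 trips=not, Leveling path fails=occurs → not all inputs occur → does not occur.
Elevator stuck between floors [OR]: Brake release down=occurs, Door loop down=not → at least one input occurs → occurs.

Yes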